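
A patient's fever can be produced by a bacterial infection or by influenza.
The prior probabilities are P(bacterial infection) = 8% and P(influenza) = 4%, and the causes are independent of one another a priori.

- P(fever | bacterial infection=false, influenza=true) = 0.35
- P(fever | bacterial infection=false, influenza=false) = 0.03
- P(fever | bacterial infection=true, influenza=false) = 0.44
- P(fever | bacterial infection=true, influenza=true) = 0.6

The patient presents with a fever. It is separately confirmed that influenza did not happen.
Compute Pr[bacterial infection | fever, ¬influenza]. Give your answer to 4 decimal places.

Enumerate both values of bacterial infection and weight by the priors:
  P(fever | ¬influenza) = 0.03·0.92 + 0.44·0.08
        = 0.027600 + 0.035200 = 0.062800
Configurations with bacterial infection contribute 0.035200, so
  P(bacterial infection | fever, ¬influenza) = 0.035200 / 0.062800 ≈ 0.5605

Pr[bacterial infection | fever, ¬influenza] ≈ 0.5605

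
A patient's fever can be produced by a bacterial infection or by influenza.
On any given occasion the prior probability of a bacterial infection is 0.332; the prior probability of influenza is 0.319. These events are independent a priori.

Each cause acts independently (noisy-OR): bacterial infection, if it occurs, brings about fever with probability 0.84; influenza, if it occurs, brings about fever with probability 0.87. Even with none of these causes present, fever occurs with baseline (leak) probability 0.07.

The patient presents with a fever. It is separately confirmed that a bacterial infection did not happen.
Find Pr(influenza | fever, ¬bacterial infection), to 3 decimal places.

Pr(influenza | fever, ¬bacterial infection) ≈ 0.855

Under noisy-OR, P(fever | causes) = 1 − (1−0.07)·∏(1−qᵢ) over the active causes.
P(fever | ¬bacterial infection) = 0.07·0.681 + 0.8791·0.319 = 0.047670 + 0.280433 = 0.328103
Of this, 0.280433 comes from 0.8791·0.319 (the influenza=true cases).
P(influenza | fever, ¬bacterial infection) = 0.280433 / 0.328103 ≈ 0.855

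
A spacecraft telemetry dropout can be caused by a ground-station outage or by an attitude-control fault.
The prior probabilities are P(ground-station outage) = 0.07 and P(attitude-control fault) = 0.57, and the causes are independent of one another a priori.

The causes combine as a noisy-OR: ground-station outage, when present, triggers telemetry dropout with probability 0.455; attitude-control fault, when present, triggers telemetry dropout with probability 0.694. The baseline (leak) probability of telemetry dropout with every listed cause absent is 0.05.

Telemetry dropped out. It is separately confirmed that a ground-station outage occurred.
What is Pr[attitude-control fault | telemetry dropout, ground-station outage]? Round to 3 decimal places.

Pr[attitude-control fault | telemetry dropout, ground-station outage] ≈ 0.698

Under noisy-OR, P(telemetry dropout | causes) = 1 − (1−0.05)·∏(1−qᵢ) over the active causes.
By total probability over both values of attitude-control fault:
  P(telemetry dropout | ground-station outage) = 0.48225×0.43 + 0.841568×0.57
        = 0.207368 + 0.479694 = 0.687062
The terms with attitude-control fault present sum to 0.479694, so
  P(attitude-control fault | telemetry dropout, ground-station outage) = 0.479694 / 0.687062 ≈ 0.698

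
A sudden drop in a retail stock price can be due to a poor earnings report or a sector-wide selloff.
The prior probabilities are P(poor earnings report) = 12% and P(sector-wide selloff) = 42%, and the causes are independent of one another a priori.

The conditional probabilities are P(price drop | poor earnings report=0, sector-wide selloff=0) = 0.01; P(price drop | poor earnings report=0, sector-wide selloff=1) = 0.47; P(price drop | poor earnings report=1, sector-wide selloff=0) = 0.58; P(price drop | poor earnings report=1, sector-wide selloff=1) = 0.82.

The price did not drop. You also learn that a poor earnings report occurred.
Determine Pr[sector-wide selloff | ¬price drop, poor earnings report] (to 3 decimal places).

Enumerate both values of sector-wide selloff and weight by the priors:
  P(¬price drop | poor earnings report) = 0.42×0.58 + 0.18×0.42
        = 0.243600 + 0.075600 = 0.319200
Configurations with sector-wide selloff contribute 0.075600, so
  P(sector-wide selloff | ¬price drop, poor earnings report) = 0.075600 / 0.319200 ≈ 0.237

Pr[sector-wide selloff | ¬price drop, poor earnings report] ≈ 0.237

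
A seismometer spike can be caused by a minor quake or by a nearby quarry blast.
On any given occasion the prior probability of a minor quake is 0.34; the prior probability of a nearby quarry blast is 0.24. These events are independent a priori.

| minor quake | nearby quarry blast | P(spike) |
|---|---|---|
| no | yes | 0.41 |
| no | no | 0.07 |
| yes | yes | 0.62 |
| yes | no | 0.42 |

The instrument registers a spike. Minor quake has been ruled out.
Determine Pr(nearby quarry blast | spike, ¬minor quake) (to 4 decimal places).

For the numerator, keep only nearby quarry blast=true terms: 0.41·0.24 = 0.098400
Denominator P(spike | ¬minor quake): 0.07·0.76 + 0.41·0.24 = 0.151600
P(nearby quarry blast | spike, ¬minor quake) = 0.098400/0.151600 ≈ 0.6491

Pr(nearby quarry blast | spike, ¬minor quake) ≈ 0.6491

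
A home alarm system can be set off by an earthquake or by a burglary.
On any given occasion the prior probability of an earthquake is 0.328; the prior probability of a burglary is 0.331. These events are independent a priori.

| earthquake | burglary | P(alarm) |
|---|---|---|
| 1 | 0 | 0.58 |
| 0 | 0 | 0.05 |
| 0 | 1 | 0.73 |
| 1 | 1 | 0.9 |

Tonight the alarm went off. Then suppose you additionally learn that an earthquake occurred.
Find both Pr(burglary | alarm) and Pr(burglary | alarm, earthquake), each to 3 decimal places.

Pr(burglary | alarm) ≈ 0.635; Pr(burglary | alarm, earthquake) ≈ 0.434

By total probability over the 4 (earthquake, burglary) configurations:
  P(alarm) = 0.05×0.672×0.669 + 0.73×0.672×0.331 + 0.58×0.328×0.669 + 0.9×0.328×0.331
        = 0.022478 + 0.162375 + 0.127271 + 0.097711 = 0.409835
The terms with burglary present sum to 0.260086, so
  P(burglary | alarm) = 0.260086 / 0.409835 ≈ 0.635

Now condition on the additional information:
Enumerate both values of burglary and weight by the priors:
  P(alarm | earthquake) = 0.58*0.669 + 0.9*0.331
        = 0.388020 + 0.297900 = 0.685920
Configurations with burglary contribute 0.297900, so
  P(burglary | alarm, earthquake) = 0.297900 / 0.685920 ≈ 0.434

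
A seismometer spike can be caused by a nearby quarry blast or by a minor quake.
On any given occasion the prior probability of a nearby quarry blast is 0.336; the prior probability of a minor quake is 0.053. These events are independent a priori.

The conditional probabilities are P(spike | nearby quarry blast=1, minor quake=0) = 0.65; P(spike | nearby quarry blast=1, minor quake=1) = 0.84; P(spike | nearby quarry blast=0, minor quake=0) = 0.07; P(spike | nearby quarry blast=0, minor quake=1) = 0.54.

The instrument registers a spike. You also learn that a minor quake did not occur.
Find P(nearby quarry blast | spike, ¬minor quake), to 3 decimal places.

P(spike | ¬minor quake) = 0.07×0.664 + 0.65×0.336 = 0.046480 + 0.218400 = 0.264880
Restricting to configurations with nearby quarry blast present: 0.65×0.336 = 0.218400.
So P(nearby quarry blast | spike, ¬minor quake) = 0.218400/0.264880 ≈ 0.825.

P(nearby quarry blast | spike, ¬minor quake) ≈ 0.825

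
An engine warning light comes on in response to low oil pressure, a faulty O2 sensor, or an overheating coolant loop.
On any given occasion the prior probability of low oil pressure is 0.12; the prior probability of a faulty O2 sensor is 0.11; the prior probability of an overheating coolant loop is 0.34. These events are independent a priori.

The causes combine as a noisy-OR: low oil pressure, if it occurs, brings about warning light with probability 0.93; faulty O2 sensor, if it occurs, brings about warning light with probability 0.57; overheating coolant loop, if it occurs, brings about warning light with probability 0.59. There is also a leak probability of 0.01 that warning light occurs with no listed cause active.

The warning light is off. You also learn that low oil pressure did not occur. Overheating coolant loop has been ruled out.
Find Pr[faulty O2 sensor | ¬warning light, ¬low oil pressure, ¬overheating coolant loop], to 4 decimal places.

Under noisy-OR, P(warning light | causes) = 1 − (1−0.01)·∏(1−qᵢ) over the active causes.
Sum P(¬warning light|·) weighted by the priors over both values of faulty O2 sensor:
  P(¬warning light | ¬low oil pressure, ¬overheating coolant loop) = 0.99*0.89 + 0.4257*0.11
        = 0.881100 + 0.046827 = 0.927927
Configurations with faulty O2 sensor contribute 0.046827, so
  P(faulty O2 sensor | ¬warning light, ¬low oil pressure, ¬overheating coolant loop) = 0.046827 / 0.927927 ≈ 0.0505

Pr[faulty O2 sensor | ¬warning light, ¬low oil pressure, ¬overheating coolant loop] ≈ 0.0505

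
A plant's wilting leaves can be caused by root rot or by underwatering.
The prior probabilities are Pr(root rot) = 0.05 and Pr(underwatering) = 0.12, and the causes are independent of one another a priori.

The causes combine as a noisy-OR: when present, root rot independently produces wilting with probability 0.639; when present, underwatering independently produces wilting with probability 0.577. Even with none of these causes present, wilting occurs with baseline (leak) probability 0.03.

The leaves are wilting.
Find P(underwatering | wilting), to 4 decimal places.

P(underwatering | wilting) ≈ 0.5741

Under noisy-OR, P(wilting | causes) = 1 − (1−0.03)·∏(1−qᵢ) over the active causes.
For the numerator, keep only underwatering=true terms: 0.067225 + 0.005111 = 0.072336
Denominator P(wilting): 0.03*0.95*0.88 + 0.58969*0.95*0.12 + 0.64983*0.05*0.88 + 0.851878*0.05*0.12 = 0.126009
P(underwatering | wilting) = 0.072336/0.126009 ≈ 0.5741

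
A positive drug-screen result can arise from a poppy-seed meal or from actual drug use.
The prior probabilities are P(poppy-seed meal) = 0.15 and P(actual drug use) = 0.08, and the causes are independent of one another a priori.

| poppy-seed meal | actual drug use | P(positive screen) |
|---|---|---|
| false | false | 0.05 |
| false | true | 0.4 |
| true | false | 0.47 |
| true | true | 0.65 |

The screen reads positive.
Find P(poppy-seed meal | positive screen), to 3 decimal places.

Enumerate the 4 (poppy-seed meal, actual drug use) configurations and weight by the priors:
  P(positive screen) = 0.05×0.85×0.92 + 0.4×0.85×0.08 + 0.47×0.15×0.92 + 0.65×0.15×0.08
        = 0.039100 + 0.027200 + 0.064860 + 0.007800 = 0.138960
Keeping only the poppy-seed meal-present terms gives 0.072660, so
  P(poppy-seed meal | positive screen) = 0.072660 / 0.138960 ≈ 0.523

P(poppy-seed meal | positive screen) ≈ 0.523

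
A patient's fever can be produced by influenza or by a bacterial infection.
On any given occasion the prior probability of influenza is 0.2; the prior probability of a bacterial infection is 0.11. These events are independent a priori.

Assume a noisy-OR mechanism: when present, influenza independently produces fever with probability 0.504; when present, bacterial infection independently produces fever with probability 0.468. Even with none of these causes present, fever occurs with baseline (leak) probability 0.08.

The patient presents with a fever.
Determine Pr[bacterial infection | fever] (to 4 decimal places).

Pr[bacterial infection | fever] ≈ 0.2860

Under noisy-OR, P(fever | causes) = 1 − (1−0.08)·∏(1−qᵢ) over the active causes.
Enumerate the 4 (influenza, bacterial infection) configurations and weight by the priors:
  P(fever) = 0.08·0.8·0.89 + 0.51056·0.8·0.11 + 0.54368·0.2·0.89 + 0.757238·0.2·0.11
        = 0.056960 + 0.044929 + 0.096775 + 0.016659 = 0.215323
The terms with bacterial infection present sum to 0.061588, so
  P(bacterial infection | fever) = 0.061588 / 0.215323 ≈ 0.2860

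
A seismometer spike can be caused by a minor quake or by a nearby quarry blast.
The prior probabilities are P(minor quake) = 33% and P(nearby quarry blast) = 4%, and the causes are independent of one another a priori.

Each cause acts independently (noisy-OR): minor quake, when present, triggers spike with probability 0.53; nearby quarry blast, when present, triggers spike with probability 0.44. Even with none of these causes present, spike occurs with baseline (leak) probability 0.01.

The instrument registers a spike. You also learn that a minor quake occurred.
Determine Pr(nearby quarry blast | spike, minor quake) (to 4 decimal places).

Pr(nearby quarry blast | spike, minor quake) ≈ 0.0545

Under noisy-OR, P(spike | causes) = 1 − (1−0.01)·∏(1−qᵢ) over the active causes.
Weight on nearby quarry blast=true, given the evidence: 0.739432×0.04 = 0.029577
The normalizing constant is 0.5347×0.96 + 0.739432×0.04 = 0.542889
Posterior = 0.029577 / 0.542889 ≈ 0.0545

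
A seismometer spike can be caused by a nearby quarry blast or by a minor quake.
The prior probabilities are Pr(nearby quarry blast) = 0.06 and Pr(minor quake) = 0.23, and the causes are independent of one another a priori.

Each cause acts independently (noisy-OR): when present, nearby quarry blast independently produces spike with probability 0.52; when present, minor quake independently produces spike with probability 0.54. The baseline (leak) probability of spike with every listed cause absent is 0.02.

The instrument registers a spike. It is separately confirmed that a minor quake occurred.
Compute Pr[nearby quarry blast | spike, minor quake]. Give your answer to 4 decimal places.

Pr[nearby quarry blast | spike, minor quake] ≈ 0.0835

Under noisy-OR, P(spike | causes) = 1 − (1−0.02)·∏(1−qᵢ) over the active causes.
Weight on nearby quarry blast=true, given the evidence: 0.783616·0.06 = 0.047017
Normalizer over all consistent configurations: 0.5492·0.94 + 0.783616·0.06 = 0.563265
Posterior = 0.047017 / 0.563265 ≈ 0.0835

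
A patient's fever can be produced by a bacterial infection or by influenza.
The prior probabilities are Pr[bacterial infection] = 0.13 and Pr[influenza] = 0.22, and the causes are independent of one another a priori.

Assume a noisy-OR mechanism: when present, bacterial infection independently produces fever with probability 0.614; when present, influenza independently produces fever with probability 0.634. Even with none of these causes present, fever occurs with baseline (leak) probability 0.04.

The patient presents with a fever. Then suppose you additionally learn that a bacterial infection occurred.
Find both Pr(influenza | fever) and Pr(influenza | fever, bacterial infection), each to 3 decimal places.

Under noisy-OR, P(fever | causes) = 1 − (1−0.04)·∏(1−qᵢ) over the active causes.
Weight on influenza=true, given the evidence: 0.124150 + 0.024721 = 0.148871
Denominator P(fever): 0.04*0.87*0.78 + 0.64864*0.87*0.22 + 0.62944*0.13*0.78 + 0.864375*0.13*0.22 = 0.239840
Posterior = 0.148871 / 0.239840 ≈ 0.621

Now condition on the additional information:
Sum P(fever|·) weighted by the priors over both values of influenza:
  P(fever | bacterial infection) = 0.62944×0.78 + 0.864375×0.22
        = 0.490963 + 0.190163 = 0.681126
Configurations with influenza contribute 0.190163, so
  P(influenza | fever, bacterial infection) = 0.190163 / 0.681126 ≈ 0.279
Conditioning on bacterial infection lowers the posterior on influenza: the classic explaining-away effect in a common-effect structure.

Pr(influenza | fever) ≈ 0.621; Pr(influenza | fever, bacterial infection) ≈ 0.279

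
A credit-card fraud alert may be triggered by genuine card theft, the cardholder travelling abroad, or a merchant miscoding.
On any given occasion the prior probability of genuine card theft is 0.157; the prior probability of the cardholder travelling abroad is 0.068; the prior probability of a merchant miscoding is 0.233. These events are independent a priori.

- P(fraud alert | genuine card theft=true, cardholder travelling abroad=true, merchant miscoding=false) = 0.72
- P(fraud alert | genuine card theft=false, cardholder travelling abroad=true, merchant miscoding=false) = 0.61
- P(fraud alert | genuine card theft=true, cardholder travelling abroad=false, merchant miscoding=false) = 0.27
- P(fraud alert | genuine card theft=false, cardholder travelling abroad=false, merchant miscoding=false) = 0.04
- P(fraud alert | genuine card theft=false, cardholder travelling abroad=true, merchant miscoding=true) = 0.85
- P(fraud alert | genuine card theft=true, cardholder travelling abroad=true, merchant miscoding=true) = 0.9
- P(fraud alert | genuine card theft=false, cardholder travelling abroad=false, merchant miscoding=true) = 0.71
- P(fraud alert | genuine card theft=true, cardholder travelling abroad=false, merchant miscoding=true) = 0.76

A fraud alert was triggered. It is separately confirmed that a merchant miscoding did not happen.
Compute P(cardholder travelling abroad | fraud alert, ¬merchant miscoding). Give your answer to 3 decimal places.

P(cardholder travelling abroad | fraud alert, ¬merchant miscoding) ≈ 0.376

P(fraud alert | ¬merchant miscoding) = 0.04·0.843·0.932 + 0.61·0.843·0.068 + 0.27·0.157·0.932 + 0.72·0.157·0.068 = 0.031427 + 0.034968 + 0.039507 + 0.007687 = 0.113589
Of this, 0.042655 comes from 0.034968 + 0.007687 (the cardholder travelling abroad=true cases).
Hence the posterior is 0.042655/0.113589 ≈ 0.376.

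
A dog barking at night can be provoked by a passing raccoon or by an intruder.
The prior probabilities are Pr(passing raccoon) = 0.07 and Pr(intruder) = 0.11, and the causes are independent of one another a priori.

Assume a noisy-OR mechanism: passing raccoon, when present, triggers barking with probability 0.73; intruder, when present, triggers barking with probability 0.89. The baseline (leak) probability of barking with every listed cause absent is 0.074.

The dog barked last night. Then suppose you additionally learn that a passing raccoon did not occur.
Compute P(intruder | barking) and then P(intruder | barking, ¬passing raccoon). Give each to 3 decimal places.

Under noisy-OR, P(barking | causes) = 1 − (1−0.074)·∏(1−qᵢ) over the active causes.
Numerator (weight on configurations with intruder): 0.091880 + 0.007488 = 0.099368
The normalizing constant is 0.074*0.93*0.89 + 0.89814*0.93*0.11 + 0.74998*0.07*0.89 + 0.972498*0.07*0.11 = 0.207342
P(intruder | barking) = 0.099368/0.207342 ≈ 0.479

Now also conditioning on passing raccoon≠true:
By total probability over both values of intruder:
  P(barking | ¬passing raccoon) = 0.074*0.89 + 0.89814*0.11
        = 0.065860 + 0.098795 = 0.164655
Keeping only the intruder-present terms gives 0.098795, so
  P(intruder | barking, ¬passing raccoon) = 0.098795 / 0.164655 ≈ 0.600
Ruling out passing raccoon raises the posterior on intruder — the flip side of explaining away.

P(intruder | barking) ≈ 0.479; P(intruder | barking, ¬passing raccoon) ≈ 0.600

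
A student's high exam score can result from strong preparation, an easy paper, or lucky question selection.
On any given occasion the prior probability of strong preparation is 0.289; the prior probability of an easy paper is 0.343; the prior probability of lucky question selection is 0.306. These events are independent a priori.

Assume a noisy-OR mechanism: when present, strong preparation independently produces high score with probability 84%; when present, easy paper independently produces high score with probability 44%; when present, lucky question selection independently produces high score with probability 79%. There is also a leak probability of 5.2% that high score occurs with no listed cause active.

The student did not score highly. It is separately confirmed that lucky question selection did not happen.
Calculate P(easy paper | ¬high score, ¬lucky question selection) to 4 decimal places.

P(easy paper | ¬high score, ¬lucky question selection) ≈ 0.2262

Under noisy-OR, P(high score | causes) = 1 − (1−0.052)·∏(1−qᵢ) over the active causes.
For the numerator, keep only easy paper=true terms: 0.129467 + 0.008420 = 0.137887
The normalizing constant is 0.948×0.711×0.657 + 0.53088×0.711×0.343 + 0.15168×0.289×0.657 + 0.084941×0.289×0.343 = 0.609523
P(easy paper | ¬high score, ¬lucky question selection) = 0.137887/0.609523 ≈ 0.2262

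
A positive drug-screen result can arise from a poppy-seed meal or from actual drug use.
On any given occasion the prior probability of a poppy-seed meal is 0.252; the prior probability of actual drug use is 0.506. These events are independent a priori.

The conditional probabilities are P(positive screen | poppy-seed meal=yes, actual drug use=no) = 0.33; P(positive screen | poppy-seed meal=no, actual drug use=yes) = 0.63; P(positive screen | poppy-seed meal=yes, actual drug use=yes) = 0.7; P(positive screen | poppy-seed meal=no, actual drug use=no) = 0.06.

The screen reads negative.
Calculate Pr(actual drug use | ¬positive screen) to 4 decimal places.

Pr(actual drug use | ¬positive screen) ≈ 0.2927

Enumerate the 4 (poppy-seed meal, actual drug use) configurations and weight by the priors:
  P(¬positive screen) = 0.94·0.748·0.494 + 0.37·0.748·0.506 + 0.67·0.252·0.494 + 0.3·0.252·0.506
        = 0.347341 + 0.140041 + 0.083407 + 0.038254 = 0.609043
The terms with actual drug use present sum to 0.178295, so
  P(actual drug use | ¬positive screen) = 0.178295 / 0.609043 ≈ 0.2927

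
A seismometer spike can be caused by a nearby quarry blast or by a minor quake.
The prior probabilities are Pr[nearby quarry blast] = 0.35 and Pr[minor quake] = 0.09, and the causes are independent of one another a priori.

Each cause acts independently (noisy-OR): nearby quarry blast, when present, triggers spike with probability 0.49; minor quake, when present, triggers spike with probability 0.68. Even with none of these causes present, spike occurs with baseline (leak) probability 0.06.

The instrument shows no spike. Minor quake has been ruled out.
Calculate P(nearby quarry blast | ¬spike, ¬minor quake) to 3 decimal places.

Under noisy-OR, P(spike | causes) = 1 − (1−0.06)·∏(1−qᵢ) over the active causes.
P(¬spike | ¬minor quake) = 0.94·0.65 + 0.4794·0.35 = 0.611000 + 0.167790 = 0.778790
The nearby quarry blast-present share is 0.4794·0.35 = 0.167790.
P(nearby quarry blast | ¬spike, ¬minor quake) = 0.167790 / 0.778790 ≈ 0.215

P(nearby quarry blast | ¬spike, ¬minor quake) ≈ 0.215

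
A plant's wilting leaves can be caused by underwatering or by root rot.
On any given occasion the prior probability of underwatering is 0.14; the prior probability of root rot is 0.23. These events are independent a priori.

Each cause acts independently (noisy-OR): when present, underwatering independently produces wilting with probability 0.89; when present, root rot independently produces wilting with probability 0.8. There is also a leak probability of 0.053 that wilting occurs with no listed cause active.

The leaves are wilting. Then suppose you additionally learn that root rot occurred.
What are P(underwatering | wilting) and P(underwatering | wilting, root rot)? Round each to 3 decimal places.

P(underwatering | wilting) ≈ 0.396; P(underwatering | wilting, root rot) ≈ 0.164

Under noisy-OR, P(wilting | causes) = 1 − (1−0.053)·∏(1−qᵢ) over the active causes.
By total probability over the 4 (underwatering, root rot) configurations:
  P(wilting) = 0.053·0.86·0.77 + 0.8106·0.86·0.23 + 0.89583·0.14·0.77 + 0.979166·0.14·0.23
        = 0.035097 + 0.160337 + 0.096570 + 0.031529 = 0.323533
Keeping only the underwatering-present terms gives 0.128099, so
  P(underwatering | wilting) = 0.128099 / 0.323533 ≈ 0.396

Now condition on the additional information:
Enumerate both values of underwatering and weight by the priors:
  P(wilting | root rot) = 0.8106·0.86 + 0.979166·0.14
        = 0.697116 + 0.137083 = 0.834199
The terms with underwatering present sum to 0.137083, so
  P(underwatering | wilting, root rot) = 0.137083 / 0.834199 ≈ 0.164
This is intercausal reasoning (explaining away): once root rot accounts for the wilting, underwatering becomes less likely.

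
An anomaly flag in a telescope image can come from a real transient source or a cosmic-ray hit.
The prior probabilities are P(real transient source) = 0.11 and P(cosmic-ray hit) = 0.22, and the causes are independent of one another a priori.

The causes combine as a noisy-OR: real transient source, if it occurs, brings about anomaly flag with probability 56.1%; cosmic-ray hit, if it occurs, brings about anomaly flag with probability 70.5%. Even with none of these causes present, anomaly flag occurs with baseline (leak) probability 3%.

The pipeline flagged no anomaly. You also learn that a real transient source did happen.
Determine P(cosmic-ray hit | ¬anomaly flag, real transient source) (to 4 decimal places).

Under noisy-OR, P(anomaly flag | causes) = 1 − (1−0.03)·∏(1−qᵢ) over the active causes.
P(¬anomaly flag | real transient source) = 0.42583·0.78 + 0.12562·0.22 = 0.332147 + 0.027636 = 0.359783
The cosmic-ray hit-present share is 0.12562·0.22 = 0.027636.
P(cosmic-ray hit | ¬anomaly flag, real transient source) = 0.027636 / 0.359783 ≈ 0.0768

P(cosmic-ray hit | ¬anomaly flag, real transient source) ≈ 0.0768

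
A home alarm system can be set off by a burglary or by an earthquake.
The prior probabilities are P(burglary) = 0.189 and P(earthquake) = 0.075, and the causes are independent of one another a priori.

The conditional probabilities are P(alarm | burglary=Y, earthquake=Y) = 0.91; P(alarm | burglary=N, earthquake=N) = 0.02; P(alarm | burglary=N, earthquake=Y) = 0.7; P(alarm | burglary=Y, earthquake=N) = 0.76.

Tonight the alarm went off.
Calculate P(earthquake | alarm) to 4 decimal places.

P(earthquake | alarm) ≈ 0.2728

For the numerator, keep only earthquake=true terms: 0.042577 + 0.012899 = 0.055476
Normalizer over all consistent configurations: 0.02×0.811×0.925 + 0.7×0.811×0.075 + 0.76×0.189×0.925 + 0.91×0.189×0.075 = 0.203347
P(earthquake | alarm) = 0.055476/0.203347 ≈ 0.2728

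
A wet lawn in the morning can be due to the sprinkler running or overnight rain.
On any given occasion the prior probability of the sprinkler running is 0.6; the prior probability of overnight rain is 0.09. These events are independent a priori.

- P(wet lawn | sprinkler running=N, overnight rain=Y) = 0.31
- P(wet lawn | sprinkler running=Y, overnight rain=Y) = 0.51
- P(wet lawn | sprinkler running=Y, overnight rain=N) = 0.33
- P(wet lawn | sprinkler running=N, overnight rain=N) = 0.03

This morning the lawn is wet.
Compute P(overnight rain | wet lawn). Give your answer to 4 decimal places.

Enumerate the 4 (sprinkler running, overnight rain) configurations and weight by the priors:
  P(wet lawn) = 0.03×0.4×0.91 + 0.31×0.4×0.09 + 0.33×0.6×0.91 + 0.51×0.6×0.09
        = 0.010920 + 0.011160 + 0.180180 + 0.027540 = 0.229800
The terms with overnight rain present sum to 0.038700, so
  P(overnight rain | wet lawn) = 0.038700 / 0.229800 ≈ 0.1684

P(overnight rain | wet lawn) ≈ 0.1684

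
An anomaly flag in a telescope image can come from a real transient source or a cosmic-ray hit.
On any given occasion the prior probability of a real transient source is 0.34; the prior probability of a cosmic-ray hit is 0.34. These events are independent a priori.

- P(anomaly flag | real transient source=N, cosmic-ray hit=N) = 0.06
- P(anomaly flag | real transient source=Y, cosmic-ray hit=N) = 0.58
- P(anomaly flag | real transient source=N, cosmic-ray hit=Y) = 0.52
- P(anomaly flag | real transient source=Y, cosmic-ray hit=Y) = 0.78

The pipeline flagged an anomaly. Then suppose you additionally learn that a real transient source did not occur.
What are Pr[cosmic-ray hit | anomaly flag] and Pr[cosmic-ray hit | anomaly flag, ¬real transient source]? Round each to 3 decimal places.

Pr[cosmic-ray hit | anomaly flag] ≈ 0.570; Pr[cosmic-ray hit | anomaly flag, ¬real transient source] ≈ 0.817

By total probability over the 4 (real transient source, cosmic-ray hit) configurations:
  P(anomaly flag) = 0.06·0.66·0.66 + 0.52·0.66·0.34 + 0.58·0.34·0.66 + 0.78·0.34·0.34
        = 0.026136 + 0.116688 + 0.130152 + 0.090168 = 0.363144
Keeping only the cosmic-ray hit-present terms gives 0.206856, so
  P(cosmic-ray hit | anomaly flag) = 0.206856 / 0.363144 ≈ 0.570

With the extra evidence:
Weight on cosmic-ray hit=true, given the evidence: 0.52×0.34 = 0.176800
Normalizer over all consistent configurations: 0.06×0.66 + 0.52×0.34 = 0.216400
Posterior = 0.176800 / 0.216400 ≈ 0.817
Ruling out real transient source raises the posterior on cosmic-ray hit — the flip side of explaining away.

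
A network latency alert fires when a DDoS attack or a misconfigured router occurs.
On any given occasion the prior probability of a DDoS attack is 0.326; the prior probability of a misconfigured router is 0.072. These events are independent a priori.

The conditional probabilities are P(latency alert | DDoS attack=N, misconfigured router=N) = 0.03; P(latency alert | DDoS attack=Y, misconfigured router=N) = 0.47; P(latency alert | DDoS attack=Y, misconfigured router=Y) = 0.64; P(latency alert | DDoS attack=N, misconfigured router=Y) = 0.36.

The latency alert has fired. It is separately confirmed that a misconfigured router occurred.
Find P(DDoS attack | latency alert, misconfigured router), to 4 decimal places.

P(DDoS attack | latency alert, misconfigured router) ≈ 0.4623

For the numerator, keep only DDoS attack=true terms: 0.64×0.326 = 0.208640
Denominator P(latency alert | misconfigured router): 0.36×0.674 + 0.64×0.326 = 0.451280
Posterior = 0.208640 / 0.451280 ≈ 0.4623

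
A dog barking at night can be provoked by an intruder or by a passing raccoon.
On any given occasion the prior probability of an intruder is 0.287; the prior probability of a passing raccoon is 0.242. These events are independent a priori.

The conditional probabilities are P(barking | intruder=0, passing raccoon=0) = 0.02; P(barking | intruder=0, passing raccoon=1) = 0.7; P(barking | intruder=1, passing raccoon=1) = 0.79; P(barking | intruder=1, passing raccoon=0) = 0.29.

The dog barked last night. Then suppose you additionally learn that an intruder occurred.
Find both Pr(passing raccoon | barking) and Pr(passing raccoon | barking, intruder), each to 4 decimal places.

By total probability over the 4 (intruder, passing raccoon) configurations:
  P(barking) = 0.02·0.713·0.758 + 0.7·0.713·0.242 + 0.29·0.287·0.758 + 0.79·0.287·0.242
        = 0.010809 + 0.120782 + 0.063088 + 0.054869 = 0.249548
Configurations with passing raccoon contribute 0.175651, so
  P(passing raccoon | barking) = 0.175651 / 0.249548 ≈ 0.7039

With the extra evidence:
P(barking | intruder) = 0.29·0.758 + 0.79·0.242 = 0.219820 + 0.191180 = 0.411000
The passing raccoon-present share is 0.79·0.242 = 0.191180.
P(passing raccoon | barking, intruder) = 0.191180 / 0.411000 ≈ 0.4652
Conditioning on intruder lowers the posterior on passing raccoon: the classic explaining-away effect in a common-effect structure.

Pr(passing raccoon | barking) ≈ 0.7039; Pr(passing raccoon | barking, intruder) ≈ 0.4652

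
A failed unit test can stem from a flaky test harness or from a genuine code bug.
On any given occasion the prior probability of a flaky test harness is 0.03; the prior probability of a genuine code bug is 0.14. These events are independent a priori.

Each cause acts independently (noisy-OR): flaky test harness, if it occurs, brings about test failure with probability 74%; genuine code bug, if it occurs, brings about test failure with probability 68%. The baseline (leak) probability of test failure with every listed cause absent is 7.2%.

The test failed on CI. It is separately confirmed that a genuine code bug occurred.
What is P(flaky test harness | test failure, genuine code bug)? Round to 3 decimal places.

P(flaky test harness | test failure, genuine code bug) ≈ 0.039

Under noisy-OR, P(test failure | causes) = 1 − (1−0.072)·∏(1−qᵢ) over the active causes.
For the numerator, keep only flaky test harness=true terms: 0.92279*0.03 = 0.027684
Normalizer over all consistent configurations: 0.70304*0.97 + 0.92279*0.03 = 0.709633
Posterior = 0.027684 / 0.709633 ≈ 0.039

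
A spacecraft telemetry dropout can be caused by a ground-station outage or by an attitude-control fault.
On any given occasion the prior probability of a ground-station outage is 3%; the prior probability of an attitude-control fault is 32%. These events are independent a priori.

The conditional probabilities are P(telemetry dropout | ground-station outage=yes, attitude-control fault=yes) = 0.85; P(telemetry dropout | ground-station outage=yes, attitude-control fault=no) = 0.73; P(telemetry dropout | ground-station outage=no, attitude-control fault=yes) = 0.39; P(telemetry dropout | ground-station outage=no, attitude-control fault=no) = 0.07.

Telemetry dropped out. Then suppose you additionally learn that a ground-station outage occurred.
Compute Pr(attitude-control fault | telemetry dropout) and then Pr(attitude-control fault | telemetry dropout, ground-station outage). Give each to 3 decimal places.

Pr(attitude-control fault | telemetry dropout) ≈ 0.679; Pr(attitude-control fault | telemetry dropout, ground-station outage) ≈ 0.354

Numerator (weight on configurations with attitude-control fault): 0.121056 + 0.008160 = 0.129216
The normalizing constant is 0.07*0.97*0.68 + 0.39*0.97*0.32 + 0.73*0.03*0.68 + 0.85*0.03*0.32 = 0.190280
Posterior = 0.129216 / 0.190280 ≈ 0.679

With the extra evidence:
P(telemetry dropout | ground-station outage) = 0.73*0.68 + 0.85*0.32 = 0.496400 + 0.272000 = 0.768400
The attitude-control fault-present share is 0.85*0.32 = 0.272000.
Hence the posterior is 0.272000/0.768400 ≈ 0.354.
The drop from 0.679 to 0.354 is the explaining-away (discounting) effect.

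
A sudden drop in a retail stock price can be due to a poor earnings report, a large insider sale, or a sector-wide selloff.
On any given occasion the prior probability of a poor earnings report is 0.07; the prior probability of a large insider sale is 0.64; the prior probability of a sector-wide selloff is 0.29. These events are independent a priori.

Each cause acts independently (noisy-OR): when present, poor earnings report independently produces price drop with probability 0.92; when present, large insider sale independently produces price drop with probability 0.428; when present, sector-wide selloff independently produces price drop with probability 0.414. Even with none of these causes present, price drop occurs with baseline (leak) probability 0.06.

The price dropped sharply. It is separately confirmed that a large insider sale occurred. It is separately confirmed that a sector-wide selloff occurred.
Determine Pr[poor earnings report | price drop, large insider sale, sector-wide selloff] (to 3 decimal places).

Pr[poor earnings report | price drop, large insider sale, sector-wide selloff] ≈ 0.097

Under noisy-OR, P(price drop | causes) = 1 − (1−0.06)·∏(1−qᵢ) over the active causes.
For the numerator, keep only poor earnings report=true terms: 0.974794×0.07 = 0.068236
Denominator P(price drop | large insider sale, sector-wide selloff): 0.68492×0.93 + 0.974794×0.07 = 0.705212
P(poor earnings report | price drop, large insider sale, sector-wide selloff) = 0.068236/0.705212 ≈ 0.097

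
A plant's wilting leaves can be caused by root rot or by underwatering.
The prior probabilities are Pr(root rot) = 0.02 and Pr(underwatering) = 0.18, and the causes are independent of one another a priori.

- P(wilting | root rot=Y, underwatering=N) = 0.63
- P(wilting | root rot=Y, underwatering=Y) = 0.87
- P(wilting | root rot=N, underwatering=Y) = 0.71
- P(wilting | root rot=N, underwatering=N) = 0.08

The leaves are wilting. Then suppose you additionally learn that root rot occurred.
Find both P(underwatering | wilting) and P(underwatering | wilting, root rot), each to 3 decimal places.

P(underwatering | wilting) ≈ 0.632; P(underwatering | wilting, root rot) ≈ 0.233

Numerator (weight on configurations with underwatering): 0.125244 + 0.003132 = 0.128376
Denominator P(wilting): 0.08×0.98×0.82 + 0.71×0.98×0.18 + 0.63×0.02×0.82 + 0.87×0.02×0.18 = 0.202996
Posterior = 0.128376 / 0.202996 ≈ 0.632

Now condition on the additional information:
For the numerator, keep only underwatering=true terms: 0.87×0.18 = 0.156600
The normalizing constant is 0.63×0.82 + 0.87×0.18 = 0.673200
Posterior = 0.156600 / 0.673200 ≈ 0.233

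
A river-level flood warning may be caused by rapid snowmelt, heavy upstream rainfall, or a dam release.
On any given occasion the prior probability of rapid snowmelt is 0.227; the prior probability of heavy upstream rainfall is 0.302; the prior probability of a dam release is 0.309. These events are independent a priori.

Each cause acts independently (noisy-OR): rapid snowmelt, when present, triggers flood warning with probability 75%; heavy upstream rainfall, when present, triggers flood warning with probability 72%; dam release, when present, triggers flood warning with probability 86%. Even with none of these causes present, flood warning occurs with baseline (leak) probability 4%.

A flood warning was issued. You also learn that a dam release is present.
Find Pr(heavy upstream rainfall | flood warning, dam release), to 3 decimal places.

Under noisy-OR, P(flood warning | causes) = 1 − (1−0.04)·∏(1−qᵢ) over the active causes.
P(flood warning | dam release) = 0.8656*0.773*0.698 + 0.962368*0.773*0.302 + 0.9664*0.227*0.698 + 0.990592*0.227*0.302 = 0.467038 + 0.224661 + 0.153122 + 0.067909 = 0.912730
Restricting to configurations with heavy upstream rainfall present: 0.224661 + 0.067909 = 0.292570.
Hence the posterior is 0.292570/0.912730 ≈ 0.321.

Pr(heavy upstream rainfall | flood warning, dam release) ≈ 0.321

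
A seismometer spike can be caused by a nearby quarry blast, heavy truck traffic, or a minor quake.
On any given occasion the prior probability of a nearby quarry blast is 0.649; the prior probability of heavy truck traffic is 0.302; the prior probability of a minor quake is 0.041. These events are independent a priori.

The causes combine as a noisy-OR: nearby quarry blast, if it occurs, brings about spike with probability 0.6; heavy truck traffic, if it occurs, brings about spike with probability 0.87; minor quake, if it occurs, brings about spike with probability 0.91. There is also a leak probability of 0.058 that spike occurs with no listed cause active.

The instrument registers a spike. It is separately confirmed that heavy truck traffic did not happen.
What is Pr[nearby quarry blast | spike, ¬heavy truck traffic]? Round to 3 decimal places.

Under noisy-OR, P(spike | causes) = 1 − (1−0.058)·∏(1−qᵢ) over the active causes.
P(spike | ¬heavy truck traffic) = 0.058*0.351*0.959 + 0.91522*0.351*0.041 + 0.6232*0.649*0.959 + 0.966088*0.649*0.041 = 0.019523 + 0.013171 + 0.387874 + 0.025707 = 0.446275
The nearby quarry blast-present share is 0.387874 + 0.025707 = 0.413581.
P(nearby quarry blast | spike, ¬heavy truck traffic) = 0.413581 / 0.446275 ≈ 0.927

Pr[nearby quarry blast | spike, ¬heavy truck traffic] ≈ 0.927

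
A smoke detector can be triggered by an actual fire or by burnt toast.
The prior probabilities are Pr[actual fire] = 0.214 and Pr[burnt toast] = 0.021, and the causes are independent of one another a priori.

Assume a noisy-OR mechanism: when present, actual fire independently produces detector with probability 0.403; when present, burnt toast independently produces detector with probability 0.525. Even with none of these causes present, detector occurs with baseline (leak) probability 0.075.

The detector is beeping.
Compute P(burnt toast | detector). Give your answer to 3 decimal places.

P(burnt toast | detector) ≈ 0.077

Under noisy-OR, P(detector | causes) = 1 − (1−0.075)·∏(1−qᵢ) over the active causes.
P(detector) = 0.075×0.786×0.979 + 0.560625×0.786×0.021 + 0.447775×0.214×0.979 + 0.737693×0.214×0.021 = 0.057712 + 0.009254 + 0.093812 + 0.003315 = 0.164093
Of this, 0.012569 comes from 0.009254 + 0.003315 (the burnt toast=true cases).
Hence the posterior is 0.012569/0.164093 ≈ 0.077.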